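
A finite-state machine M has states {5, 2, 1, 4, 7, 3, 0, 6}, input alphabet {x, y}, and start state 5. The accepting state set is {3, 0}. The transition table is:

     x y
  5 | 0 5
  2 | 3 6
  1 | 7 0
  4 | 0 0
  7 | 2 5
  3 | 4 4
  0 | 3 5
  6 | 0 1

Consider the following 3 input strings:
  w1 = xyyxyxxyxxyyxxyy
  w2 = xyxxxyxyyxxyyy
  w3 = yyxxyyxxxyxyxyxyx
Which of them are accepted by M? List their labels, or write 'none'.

w1: 5 → 0 → 5 → 5 → 0 → 5 → 0 → 3 → 4 → 0 → 3 → 4 → 0 → 3 → 4 → 0 → 5  → end 5, rejected
w2: 5 → 0 → 5 → 0 → 3 → 4 → 0 → 3 → 4 → 0 → 3 → 4 → 0 → 5 → 5  → end 5, rejected
w3: 5 → 5 → 5 → 0 → 3 → 4 → 0 → 3 → 4 → 0 → 5 → 0 → 5 → 0 → 5 → 0 → 5 → 0  → end 0, accepted

w3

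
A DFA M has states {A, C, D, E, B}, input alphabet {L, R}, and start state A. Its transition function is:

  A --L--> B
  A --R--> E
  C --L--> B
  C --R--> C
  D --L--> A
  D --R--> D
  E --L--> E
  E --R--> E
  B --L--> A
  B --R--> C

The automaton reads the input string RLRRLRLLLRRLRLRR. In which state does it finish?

E

start at A
read 'R': A → E
read 'L': E → E
read 'R': E → E
read 'R': E → E
read 'L': E → E
read 'R': E → E
read 'L': E → E
read 'L': E → E
read 'L': E → E
read 'R': E → E
read 'R': E → E
read 'L': E → E
read 'R': E → E
read 'L': E → E
read 'R': E → E
read 'R': E → E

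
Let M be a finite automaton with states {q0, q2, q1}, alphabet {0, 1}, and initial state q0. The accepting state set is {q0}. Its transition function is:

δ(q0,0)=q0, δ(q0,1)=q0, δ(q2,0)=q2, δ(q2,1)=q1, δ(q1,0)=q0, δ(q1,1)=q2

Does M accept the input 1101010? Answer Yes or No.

Yes

Trace: q0 -1-> q0 -1-> q0 -0-> q0 -1-> q0 -0-> q0 -1-> q0 -0-> q0
End state q0 is accepting.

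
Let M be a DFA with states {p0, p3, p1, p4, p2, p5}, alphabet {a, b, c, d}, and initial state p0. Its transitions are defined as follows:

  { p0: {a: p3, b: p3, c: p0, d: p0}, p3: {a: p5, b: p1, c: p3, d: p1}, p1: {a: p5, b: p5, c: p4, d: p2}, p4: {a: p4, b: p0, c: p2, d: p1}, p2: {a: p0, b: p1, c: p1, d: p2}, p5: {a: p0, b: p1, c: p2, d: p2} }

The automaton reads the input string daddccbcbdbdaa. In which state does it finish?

start at p0
read 'd': p0 → p0
read 'a': p0 → p3
read 'd': p3 → p1
read 'd': p1 → p2
read 'c': p2 → p1
read 'c': p1 → p4
read 'b': p4 → p0
read 'c': p0 → p0
read 'b': p0 → p3
read 'd': p3 → p1
read 'b': p1 → p5
read 'd': p5 → p2
read 'a': p2 → p0
read 'a': p0 → p3

p3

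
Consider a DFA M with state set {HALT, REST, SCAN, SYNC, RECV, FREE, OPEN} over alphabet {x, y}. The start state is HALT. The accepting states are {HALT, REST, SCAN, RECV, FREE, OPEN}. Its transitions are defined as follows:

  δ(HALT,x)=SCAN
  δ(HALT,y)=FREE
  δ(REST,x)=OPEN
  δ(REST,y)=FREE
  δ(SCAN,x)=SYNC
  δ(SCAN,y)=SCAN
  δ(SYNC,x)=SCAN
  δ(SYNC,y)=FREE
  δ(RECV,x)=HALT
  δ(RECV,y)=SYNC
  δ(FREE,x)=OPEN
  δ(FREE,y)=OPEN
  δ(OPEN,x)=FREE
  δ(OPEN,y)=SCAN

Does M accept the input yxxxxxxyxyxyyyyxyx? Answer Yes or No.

HALT → FREE → OPEN → FREE → OPEN → FREE → OPEN → FREE → OPEN → FREE → OPEN → FREE → OPEN → SCAN → SCAN → SCAN → SYNC → FREE → OPEN
End state OPEN is accepting.

Yes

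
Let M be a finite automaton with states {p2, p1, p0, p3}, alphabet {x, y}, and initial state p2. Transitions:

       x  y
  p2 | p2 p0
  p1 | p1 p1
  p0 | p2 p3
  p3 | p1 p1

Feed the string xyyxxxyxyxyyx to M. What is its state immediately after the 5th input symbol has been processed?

p1

Trace: p2 -x-> p2 -y-> p0 -y-> p3 -x-> p1 -x-> p1
After 5 symbols: p1.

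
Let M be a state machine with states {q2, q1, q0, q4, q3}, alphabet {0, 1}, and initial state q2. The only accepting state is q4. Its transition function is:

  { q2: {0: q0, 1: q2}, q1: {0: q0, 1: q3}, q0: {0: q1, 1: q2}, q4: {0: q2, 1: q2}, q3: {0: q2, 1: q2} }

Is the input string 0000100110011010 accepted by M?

Trace: q2 -0-> q0 -0-> q1 -0-> q0 -0-> q1 -1-> q3 -0-> q2 -0-> q0 -1-> q2 -1-> q2 -0-> q0 -0-> q1 -1-> q3 -1-> q2 -0-> q0 -1-> q2 -0-> q0
End state q0 is not accepting.

No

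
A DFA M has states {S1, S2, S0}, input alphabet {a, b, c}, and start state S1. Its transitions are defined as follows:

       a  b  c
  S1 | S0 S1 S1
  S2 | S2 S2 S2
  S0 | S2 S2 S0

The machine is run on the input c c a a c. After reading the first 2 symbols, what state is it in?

start at S1
read 'c': S1 → S1
read 'c': S1 → S1
After 2 symbols: S1.

S1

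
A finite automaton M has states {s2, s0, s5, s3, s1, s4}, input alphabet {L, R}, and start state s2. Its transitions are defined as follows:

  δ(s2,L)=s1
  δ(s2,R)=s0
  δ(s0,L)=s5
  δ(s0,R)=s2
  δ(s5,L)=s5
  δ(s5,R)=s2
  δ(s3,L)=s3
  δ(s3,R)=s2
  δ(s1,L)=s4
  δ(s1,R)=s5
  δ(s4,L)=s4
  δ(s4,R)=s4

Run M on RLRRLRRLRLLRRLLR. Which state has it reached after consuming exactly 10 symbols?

s1

s2 → s0 → s5 → s2 → s0 → s5 → s2 → s0 → s5 → s2 → s1
After 10 symbols: s1.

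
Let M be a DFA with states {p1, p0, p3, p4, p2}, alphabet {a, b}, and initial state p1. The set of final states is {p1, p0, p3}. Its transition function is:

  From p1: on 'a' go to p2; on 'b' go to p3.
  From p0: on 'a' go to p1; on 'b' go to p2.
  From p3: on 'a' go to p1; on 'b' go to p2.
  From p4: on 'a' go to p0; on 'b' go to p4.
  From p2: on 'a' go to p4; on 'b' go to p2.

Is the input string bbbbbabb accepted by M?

No

start at p1
read 'b': p1 → p3
read 'b': p3 → p2
read 'b': p2 → p2
read 'b': p2 → p2
read 'b': p2 → p2
read 'a': p2 → p4
read 'b': p4 → p4
read 'b': p4 → p4
End state p4 is not accepting.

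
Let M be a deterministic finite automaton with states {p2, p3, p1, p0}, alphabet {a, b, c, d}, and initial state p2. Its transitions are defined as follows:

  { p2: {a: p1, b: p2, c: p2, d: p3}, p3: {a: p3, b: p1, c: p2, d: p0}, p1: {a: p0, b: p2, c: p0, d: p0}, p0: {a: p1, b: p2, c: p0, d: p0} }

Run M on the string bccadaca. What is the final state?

p1

p2 → p2 → p2 → p2 → p1 → p0 → p1 → p0 → p1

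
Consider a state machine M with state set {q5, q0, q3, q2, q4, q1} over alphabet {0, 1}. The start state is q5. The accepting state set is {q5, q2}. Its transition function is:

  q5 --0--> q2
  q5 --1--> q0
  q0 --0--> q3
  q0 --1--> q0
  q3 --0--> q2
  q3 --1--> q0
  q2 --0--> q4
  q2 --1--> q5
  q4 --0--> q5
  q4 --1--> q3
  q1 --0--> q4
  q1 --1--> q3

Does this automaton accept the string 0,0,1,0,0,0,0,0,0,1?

No

start at q5
read '0': q5 → q2
read '0': q2 → q4
read '1': q4 → q3
read '0': q3 → q2
read '0': q2 → q4
read '0': q4 → q5
read '0': q5 → q2
read '0': q2 → q4
read '0': q4 → q5
read '1': q5 → q0
End state q0 is not accepting.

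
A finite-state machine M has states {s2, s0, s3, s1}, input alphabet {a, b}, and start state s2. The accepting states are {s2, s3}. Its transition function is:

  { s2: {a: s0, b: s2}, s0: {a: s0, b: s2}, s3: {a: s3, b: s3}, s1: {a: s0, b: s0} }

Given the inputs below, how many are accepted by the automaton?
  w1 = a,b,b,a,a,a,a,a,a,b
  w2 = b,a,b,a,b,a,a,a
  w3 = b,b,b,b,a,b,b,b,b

w1:
  start at s2
  read 'a': s2 → s0
  read 'b': s0 → s2
  read 'b': s2 → s2
  read 'a': s2 → s0
  read 'a': s0 → s0
  read 'a': s0 → s0
  read 'a': s0 → s0
  read 'a': s0 → s0
  read 'a': s0 → s0
  read 'b': s0 → s2
  end s2, accepted
w2:
  start at s2
  read 'b': s2 → s2
  read 'a': s2 → s0
  read 'b': s0 → s2
  read 'a': s2 → s0
  read 'b': s0 → s2
  read 'a': s2 → s0
  read 'a': s0 → s0
  read 'a': s0 → s0
  end s0, rejected
w3:
  start at s2
  read 'b': s2 → s2
  read 'b': s2 → s2
  read 'b': s2 → s2
  read 'b': s2 → s2
  read 'a': s2 → s0
  read 'b': s0 → s2
  read 'b': s2 → s2
  read 'b': s2 → s2
  read 'b': s2 → s2
  end s2, accepted

2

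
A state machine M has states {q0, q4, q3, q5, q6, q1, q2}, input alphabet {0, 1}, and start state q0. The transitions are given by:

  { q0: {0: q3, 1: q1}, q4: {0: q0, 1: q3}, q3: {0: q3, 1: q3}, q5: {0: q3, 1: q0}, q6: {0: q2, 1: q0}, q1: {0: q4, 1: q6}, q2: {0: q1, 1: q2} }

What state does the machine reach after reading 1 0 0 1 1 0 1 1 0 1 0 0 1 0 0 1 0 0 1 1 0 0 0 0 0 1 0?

start at q0
read '1': q0 → q1
read '0': q1 → q4
read '0': q4 → q0
read '1': q0 → q1
read '1': q1 → q6
read '0': q6 → q2
read '1': q2 → q2
read '1': q2 → q2
read '0': q2 → q1
read '1': q1 → q6
read '0': q6 → q2
read '0': q2 → q1
read '1': q1 → q6
read '0': q6 → q2
read '0': q2 → q1
read '1': q1 → q6
read '0': q6 → q2
read '0': q2 → q1
read '1': q1 → q6
read '1': q6 → q0
read '0': q0 → q3
read '0': q3 → q3
read '0': q3 → q3
read '0': q3 → q3
read '0': q3 → q3
read '1': q3 → q3
read '0': q3 → q3

q3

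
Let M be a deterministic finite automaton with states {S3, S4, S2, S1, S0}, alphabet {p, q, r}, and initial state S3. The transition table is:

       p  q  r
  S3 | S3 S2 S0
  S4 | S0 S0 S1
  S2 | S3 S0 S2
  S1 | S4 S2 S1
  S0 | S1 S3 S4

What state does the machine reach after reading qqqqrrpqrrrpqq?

S3 → S2 → S0 → S3 → S2 → S2 → S2 → S3 → S2 → S2 → S2 → S2 → S3 → S2 → S0

S0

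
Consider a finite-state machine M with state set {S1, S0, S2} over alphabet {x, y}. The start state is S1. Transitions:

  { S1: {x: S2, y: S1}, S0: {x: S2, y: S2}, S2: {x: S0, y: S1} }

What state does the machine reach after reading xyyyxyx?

start at S1
read 'x': S1 → S2
read 'y': S2 → S1
read 'y': S1 → S1
read 'y': S1 → S1
read 'x': S1 → S2
read 'y': S2 → S1
read 'x': S1 → S2

S2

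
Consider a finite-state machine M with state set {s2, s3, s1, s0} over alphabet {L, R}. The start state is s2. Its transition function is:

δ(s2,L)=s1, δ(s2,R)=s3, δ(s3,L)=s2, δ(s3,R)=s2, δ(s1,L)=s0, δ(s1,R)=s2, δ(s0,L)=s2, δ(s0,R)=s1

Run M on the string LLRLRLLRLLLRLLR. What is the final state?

s3

start at s2
read 'L': s2 → s1
read 'L': s1 → s0
read 'R': s0 → s1
read 'L': s1 → s0
read 'R': s0 → s1
read 'L': s1 → s0
read 'L': s0 → s2
read 'R': s2 → s3
read 'L': s3 → s2
read 'L': s2 → s1
read 'L': s1 → s0
read 'R': s0 → s1
read 'L': s1 → s0
read 'L': s0 → s2
read 'R': s2 → s3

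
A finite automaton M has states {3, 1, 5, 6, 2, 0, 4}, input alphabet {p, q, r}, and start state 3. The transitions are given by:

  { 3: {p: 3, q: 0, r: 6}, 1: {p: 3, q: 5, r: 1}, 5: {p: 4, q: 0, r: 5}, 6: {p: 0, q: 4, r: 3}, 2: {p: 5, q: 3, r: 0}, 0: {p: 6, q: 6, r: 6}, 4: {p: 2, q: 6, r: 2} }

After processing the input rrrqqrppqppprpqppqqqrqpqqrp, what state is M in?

3 → 6 → 3 → 6 → 4 → 6 → 3 → 3 → 3 → 0 → 6 → 0 → 6 → 3 → 3 → 0 → 6 → 0 → 6 → 4 → 6 → 3 → 0 → 6 → 4 → 6 → 3 → 3

3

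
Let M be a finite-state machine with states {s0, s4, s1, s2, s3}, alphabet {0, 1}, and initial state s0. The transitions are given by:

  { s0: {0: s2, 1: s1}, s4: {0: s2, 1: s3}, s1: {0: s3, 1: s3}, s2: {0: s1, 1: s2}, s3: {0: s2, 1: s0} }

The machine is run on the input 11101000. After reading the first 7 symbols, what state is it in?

s0 → s1 → s3 → s0 → s2 → s2 → s1 → s3
After 7 symbols: s3.

s3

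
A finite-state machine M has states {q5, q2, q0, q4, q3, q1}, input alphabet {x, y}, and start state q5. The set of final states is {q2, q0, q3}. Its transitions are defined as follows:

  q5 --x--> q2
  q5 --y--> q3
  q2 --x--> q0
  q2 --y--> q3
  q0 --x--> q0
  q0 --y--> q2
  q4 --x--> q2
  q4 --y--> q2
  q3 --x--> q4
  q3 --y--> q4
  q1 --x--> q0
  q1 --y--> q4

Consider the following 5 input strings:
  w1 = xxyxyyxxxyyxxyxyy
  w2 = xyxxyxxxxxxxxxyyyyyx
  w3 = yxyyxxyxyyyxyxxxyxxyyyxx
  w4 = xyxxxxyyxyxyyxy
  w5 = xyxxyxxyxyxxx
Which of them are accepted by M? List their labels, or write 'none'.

w1:
  start at q5
  read 'x': q5 → q2
  read 'x': q2 → q0
  read 'y': q0 → q2
  read 'x': q2 → q0
  read 'y': q0 → q2
  read 'y': q2 → q3
  read 'x': q3 → q4
  read 'x': q4 → q2
  read 'x': q2 → q0
  read 'y': q0 → q2
  read 'y': q2 → q3
  read 'x': q3 → q4
  read 'x': q4 → q2
  read 'y': q2 → q3
  read 'x': q3 → q4
  read 'y': q4 → q2
  read 'y': q2 → q3
  end q3, accepted
w2:
  start at q5
  read 'x': q5 → q2
  read 'y': q2 → q3
  read 'x': q3 → q4
  read 'x': q4 → q2
  read 'y': q2 → q3
  read 'x': q3 → q4
  read 'x': q4 → q2
  read 'x': q2 → q0
  read 'x': q0 → q0
  read 'x': q0 → q0
  read 'x': q0 → q0
  read 'x': q0 → q0
  read 'x': q0 → q0
  read 'x': q0 → q0
  read 'y': q0 → q2
  read 'y': q2 → q3
  read 'y': q3 → q4
  read 'y': q4 → q2
  read 'y': q2 → q3
  read 'x': q3 → q4
  end q4, rejected
w3:
  start at q5
  read 'y': q5 → q3
  read 'x': q3 → q4
  read 'y': q4 → q2
  read 'y': q2 → q3
  read 'x': q3 → q4
  read 'x': q4 → q2
  read 'y': q2 → q3
  read 'x': q3 → q4
  read 'y': q4 → q2
  read 'y': q2 → q3
  read 'y': q3 → q4
  read 'x': q4 → q2
  read 'y': q2 → q3
  read 'x': q3 → q4
  read 'x': q4 → q2
  read 'x': q2 → q0
  read 'y': q0 → q2
  read 'x': q2 → q0
  read 'x': q0 → q0
  read 'y': q0 → q2
  read 'y': q2 → q3
  read 'y': q3 → q4
  read 'x': q4 → q2
  read 'x': q2 → q0
  end q0, accepted
w4:
  start at q5
  read 'x': q5 → q2
  read 'y': q2 → q3
  read 'x': q3 → q4
  read 'x': q4 → q2
  read 'x': q2 → q0
  read 'x': q0 → q0
  read 'y': q0 → q2
  read 'y': q2 → q3
  read 'x': q3 → q4
  read 'y': q4 → q2
  read 'x': q2 → q0
  read 'y': q0 → q2
  read 'y': q2 → q3
  read 'x': q3 → q4
  read 'y': q4 → q2
  end q2, accepted
w5:
  start at q5
  read 'x': q5 → q2
  read 'y': q2 → q3
  read 'x': q3 → q4
  read 'x': q4 → q2
  read 'y': q2 → q3
  read 'x': q3 → q4
  read 'x': q4 → q2
  read 'y': q2 → q3
  read 'x': q3 → q4
  read 'y': q4 → q2
  read 'x': q2 → q0
  read 'x': q0 → q0
  read 'x': q0 → q0
  end q0, accepted

w1, w3, w4, w5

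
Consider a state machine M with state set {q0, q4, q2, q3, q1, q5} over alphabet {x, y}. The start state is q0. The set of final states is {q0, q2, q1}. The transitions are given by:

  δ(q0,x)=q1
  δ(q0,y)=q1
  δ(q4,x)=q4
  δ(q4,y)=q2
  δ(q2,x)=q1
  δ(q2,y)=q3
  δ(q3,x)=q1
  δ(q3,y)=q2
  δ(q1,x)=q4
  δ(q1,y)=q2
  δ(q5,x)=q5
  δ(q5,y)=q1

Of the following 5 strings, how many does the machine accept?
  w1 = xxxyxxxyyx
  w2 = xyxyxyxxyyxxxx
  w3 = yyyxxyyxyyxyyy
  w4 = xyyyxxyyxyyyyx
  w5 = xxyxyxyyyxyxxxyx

4

w1:
  start at q0
  read 'x': q0 → q1
  read 'x': q1 → q4
  read 'x': q4 → q4
  read 'y': q4 → q2
  read 'x': q2 → q1
  read 'x': q1 → q4
  read 'x': q4 → q4
  read 'y': q4 → q2
  read 'y': q2 → q3
  read 'x': q3 → q1
  end q1, accepted
w2:
  start at q0
  read 'x': q0 → q1
  read 'y': q1 → q2
  read 'x': q2 → q1
  read 'y': q1 → q2
  read 'x': q2 → q1
  read 'y': q1 → q2
  read 'x': q2 → q1
  read 'x': q1 → q4
  read 'y': q4 → q2
  read 'y': q2 → q3
  read 'x': q3 → q1
  read 'x': q1 → q4
  read 'x': q4 → q4
  read 'x': q4 → q4
  end q4, rejected
w3:
  start at q0
  read 'y': q0 → q1
  read 'y': q1 → q2
  read 'y': q2 → q3
  read 'x': q3 → q1
  read 'x': q1 → q4
  read 'y': q4 → q2
  read 'y': q2 → q3
  read 'x': q3 → q1
  read 'y': q1 → q2
  read 'y': q2 → q3
  read 'x': q3 → q1
  read 'y': q1 → q2
  read 'y': q2 → q3
  read 'y': q3 → q2
  end q2, accepted
w4:
  start at q0
  read 'x': q0 → q1
  read 'y': q1 → q2
  read 'y': q2 → q3
  read 'y': q3 → q2
  read 'x': q2 → q1
  read 'x': q1 → q4
  read 'y': q4 → q2
  read 'y': q2 → q3
  read 'x': q3 → q1
  read 'y': q1 → q2
  read 'y': q2 → q3
  read 'y': q3 → q2
  read 'y': q2 → q3
  read 'x': q3 → q1
  end q1, accepted
w5:
  start at q0
  read 'x': q0 → q1
  read 'x': q1 → q4
  read 'y': q4 → q2
  read 'x': q2 → q1
  read 'y': q1 → q2
  read 'x': q2 → q1
  read 'y': q1 → q2
  read 'y': q2 → q3
  read 'y': q3 → q2
  read 'x': q2 → q1
  read 'y': q1 → q2
  read 'x': q2 → q1
  read 'x': q1 → q4
  read 'x': q4 → q4
  read 'y': q4 → q2
  read 'x': q2 → q1
  end q1, accepted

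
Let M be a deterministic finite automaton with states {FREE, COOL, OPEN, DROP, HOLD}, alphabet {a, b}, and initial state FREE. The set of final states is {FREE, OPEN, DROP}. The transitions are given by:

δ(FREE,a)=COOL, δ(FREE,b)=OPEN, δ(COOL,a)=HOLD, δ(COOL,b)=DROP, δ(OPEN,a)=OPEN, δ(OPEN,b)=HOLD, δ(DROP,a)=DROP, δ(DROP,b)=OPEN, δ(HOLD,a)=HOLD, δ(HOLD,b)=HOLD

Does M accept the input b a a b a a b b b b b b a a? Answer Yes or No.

No

Trace: FREE -b-> OPEN -a-> OPEN -a-> OPEN -b-> HOLD -a-> HOLD -a-> HOLD -b-> HOLD -b-> HOLD -b-> HOLD -b-> HOLD -b-> HOLD -b-> HOLD -a-> HOLD -a-> HOLD
End state HOLD is not accepting.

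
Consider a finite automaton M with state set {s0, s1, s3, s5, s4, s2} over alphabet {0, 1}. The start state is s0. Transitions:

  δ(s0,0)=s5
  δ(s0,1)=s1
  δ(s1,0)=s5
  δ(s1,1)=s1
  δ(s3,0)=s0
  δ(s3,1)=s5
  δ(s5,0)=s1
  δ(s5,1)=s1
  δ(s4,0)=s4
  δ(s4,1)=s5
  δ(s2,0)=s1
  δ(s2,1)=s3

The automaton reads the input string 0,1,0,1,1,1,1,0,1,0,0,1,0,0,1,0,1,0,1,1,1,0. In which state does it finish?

s5

Trace: s0 -0-> s5 -1-> s1 -0-> s5 -1-> s1 -1-> s1 -1-> s1 -1-> s1 -0-> s5 -1-> s1 -0-> s5 -0-> s1 -1-> s1 -0-> s5 -0-> s1 -1-> s1 -0-> s5 -1-> s1 -0-> s5 -1-> s1 -1-> s1 -1-> s1 -0-> s5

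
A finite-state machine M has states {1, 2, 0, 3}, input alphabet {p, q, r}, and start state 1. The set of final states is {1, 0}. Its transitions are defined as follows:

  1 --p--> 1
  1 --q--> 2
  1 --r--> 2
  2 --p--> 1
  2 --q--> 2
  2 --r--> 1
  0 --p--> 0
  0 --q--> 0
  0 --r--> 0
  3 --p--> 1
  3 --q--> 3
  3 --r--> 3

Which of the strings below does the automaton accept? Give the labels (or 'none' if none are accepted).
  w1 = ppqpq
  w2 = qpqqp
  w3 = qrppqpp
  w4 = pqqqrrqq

w2, w3

w1:
  start at 1
  read 'p': 1 → 1
  read 'p': 1 → 1
  read 'q': 1 → 2
  read 'p': 2 → 1
  read 'q': 1 → 2
  end 2, rejected
w2:
  start at 1
  read 'q': 1 → 2
  read 'p': 2 → 1
  read 'q': 1 → 2
  read 'q': 2 → 2
  read 'p': 2 → 1
  end 1, accepted
w3:
  start at 1
  read 'q': 1 → 2
  read 'r': 2 → 1
  read 'p': 1 → 1
  read 'p': 1 → 1
  read 'q': 1 → 2
  read 'p': 2 → 1
  read 'p': 1 → 1
  end 1, accepted
w4:
  start at 1
  read 'p': 1 → 1
  read 'q': 1 → 2
  read 'q': 2 → 2
  read 'q': 2 → 2
  read 'r': 2 → 1
  read 'r': 1 → 2
  read 'q': 2 → 2
  read 'q': 2 → 2
  end 2, rejected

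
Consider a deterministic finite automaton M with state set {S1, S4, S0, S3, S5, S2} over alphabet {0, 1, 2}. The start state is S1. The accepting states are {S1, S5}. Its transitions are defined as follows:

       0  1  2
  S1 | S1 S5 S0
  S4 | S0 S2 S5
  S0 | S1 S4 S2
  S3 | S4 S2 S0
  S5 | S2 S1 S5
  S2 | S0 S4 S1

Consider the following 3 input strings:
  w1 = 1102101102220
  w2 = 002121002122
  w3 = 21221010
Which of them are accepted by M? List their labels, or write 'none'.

w1, w2

w1:
  start at S1
  read '1': S1 → S5
  read '1': S5 → S1
  read '0': S1 → S1
  read '2': S1 → S0
  read '1': S0 → S4
  read '0': S4 → S0
  read '1': S0 → S4
  read '1': S4 → S2
  read '0': S2 → S0
  read '2': S0 → S2
  read '2': S2 → S1
  read '2': S1 → S0
  read '0': S0 → S1
  end S1, accepted
w2:
  start at S1
  read '0': S1 → S1
  read '0': S1 → S1
  read '2': S1 → S0
  read '1': S0 → S4
  read '2': S4 → S5
  read '1': S5 → S1
  read '0': S1 → S1
  read '0': S1 → S1
  read '2': S1 → S0
  read '1': S0 → S4
  read '2': S4 → S5
  read '2': S5 → S5
  end S5, accepted
w3:
  start at S1
  read '2': S1 → S0
  read '1': S0 → S4
  read '2': S4 → S5
  read '2': S5 → S5
  read '1': S5 → S1
  read '0': S1 → S1
  read '1': S1 → S5
  read '0': S5 → S2
  end S2, rejected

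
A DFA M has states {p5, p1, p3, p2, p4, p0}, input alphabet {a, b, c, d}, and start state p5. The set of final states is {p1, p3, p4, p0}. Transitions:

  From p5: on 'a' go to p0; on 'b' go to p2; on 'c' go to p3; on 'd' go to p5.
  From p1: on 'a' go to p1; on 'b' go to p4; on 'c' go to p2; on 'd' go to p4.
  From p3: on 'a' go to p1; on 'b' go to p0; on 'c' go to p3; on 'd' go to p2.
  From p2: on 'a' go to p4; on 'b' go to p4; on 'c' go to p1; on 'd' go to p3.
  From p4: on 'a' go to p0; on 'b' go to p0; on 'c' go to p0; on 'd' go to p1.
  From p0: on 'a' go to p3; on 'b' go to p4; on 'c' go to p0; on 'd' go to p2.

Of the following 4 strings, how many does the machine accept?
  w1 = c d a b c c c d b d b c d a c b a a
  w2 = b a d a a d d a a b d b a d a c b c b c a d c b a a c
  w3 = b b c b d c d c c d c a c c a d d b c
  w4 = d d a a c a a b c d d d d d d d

3

w1: p5 → p3 → p2 → p4 → p0 → p0 → p0 → p0 → p2 → p4 → p1 → p4 → p0 → p2 → p4 → p0 → p4 → p0 → p3  → end p3, accepted
w2: p5 → p2 → p4 → p1 → p1 → p1 → p4 → p1 → p1 → p1 → p4 → p1 → p4 → p0 → p2 → p4 → p0 → p4 → p0 → p4 → p0 → p3 → p2 → p1 → p4 → p0 → p3 → p3  → end p3, accepted
w3: p5 → p2 → p4 → p0 → p4 → p1 → p2 → p3 → p3 → p3 → p2 → p1 → p1 → p2 → p1 → p1 → p4 → p1 → p4 → p0  → end p0, accepted
w4: p5 → p5 → p5 → p0 → p3 → p3 → p1 → p1 → p4 → p0 → p2 → p3 → p2 → p3 → p2 → p3 → p2  → end p2, rejected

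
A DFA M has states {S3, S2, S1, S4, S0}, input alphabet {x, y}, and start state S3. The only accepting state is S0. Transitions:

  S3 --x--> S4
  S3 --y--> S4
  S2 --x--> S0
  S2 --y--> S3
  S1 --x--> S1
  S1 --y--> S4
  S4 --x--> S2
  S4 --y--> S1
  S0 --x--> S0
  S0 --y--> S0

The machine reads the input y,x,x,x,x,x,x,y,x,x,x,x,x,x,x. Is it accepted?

Yes

S3 → S4 → S2 → S0 → S0 → S0 → S0 → S0 → S0 → S0 → S0 → S0 → S0 → S0 → S0 → S0
End state S0 is accepting.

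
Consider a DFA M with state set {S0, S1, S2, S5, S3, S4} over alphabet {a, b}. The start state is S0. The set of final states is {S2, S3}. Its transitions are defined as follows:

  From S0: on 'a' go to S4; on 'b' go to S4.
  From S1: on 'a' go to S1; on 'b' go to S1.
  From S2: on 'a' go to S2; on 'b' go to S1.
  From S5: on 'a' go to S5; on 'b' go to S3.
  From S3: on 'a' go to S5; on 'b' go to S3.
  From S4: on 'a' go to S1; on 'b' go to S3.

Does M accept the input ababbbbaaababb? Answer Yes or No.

Yes

start at S0
read 'a': S0 → S4
read 'b': S4 → S3
read 'a': S3 → S5
read 'b': S5 → S3
read 'b': S3 → S3
read 'b': S3 → S3
read 'b': S3 → S3
read 'a': S3 → S5
read 'a': S5 → S5
read 'a': S5 → S5
read 'b': S5 → S3
read 'a': S3 → S5
read 'b': S5 → S3
read 'b': S3 → S3
End state S3 is accepting.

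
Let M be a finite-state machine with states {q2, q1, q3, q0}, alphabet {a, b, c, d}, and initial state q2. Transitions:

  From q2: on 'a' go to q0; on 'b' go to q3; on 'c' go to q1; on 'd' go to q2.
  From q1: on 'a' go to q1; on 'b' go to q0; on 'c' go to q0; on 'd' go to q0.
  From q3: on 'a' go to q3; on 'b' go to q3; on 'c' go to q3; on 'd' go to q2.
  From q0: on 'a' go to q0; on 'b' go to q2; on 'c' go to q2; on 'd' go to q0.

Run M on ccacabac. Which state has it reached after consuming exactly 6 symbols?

q2 → q1 → q0 → q0 → q2 → q0 → q2
After 6 symbols: q2.

q2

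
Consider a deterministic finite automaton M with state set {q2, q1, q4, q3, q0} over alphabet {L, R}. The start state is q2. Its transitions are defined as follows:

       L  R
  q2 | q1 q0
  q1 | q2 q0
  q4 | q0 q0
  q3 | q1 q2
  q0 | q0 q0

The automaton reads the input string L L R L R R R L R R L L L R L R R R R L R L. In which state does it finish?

start at q2
read 'L': q2 → q1
read 'L': q1 → q2
read 'R': q2 → q0
read 'L': q0 → q0
read 'R': q0 → q0
read 'R': q0 → q0
read 'R': q0 → q0
read 'L': q0 → q0
read 'R': q0 → q0
read 'R': q0 → q0
read 'L': q0 → q0
read 'L': q0 → q0
read 'L': q0 → q0
read 'R': q0 → q0
read 'L': q0 → q0
read 'R': q0 → q0
read 'R': q0 → q0
read 'R': q0 → q0
read 'R': q0 → q0
read 'L': q0 → q0
read 'R': q0 → q0
read 'L': q0 → q0

q0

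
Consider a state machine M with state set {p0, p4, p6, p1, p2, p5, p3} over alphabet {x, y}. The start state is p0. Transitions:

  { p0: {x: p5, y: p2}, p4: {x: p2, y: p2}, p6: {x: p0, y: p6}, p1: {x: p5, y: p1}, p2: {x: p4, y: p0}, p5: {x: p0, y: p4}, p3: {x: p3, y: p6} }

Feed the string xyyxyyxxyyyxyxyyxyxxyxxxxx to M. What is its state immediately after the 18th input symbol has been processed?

p4

start at p0
read 'x': p0 → p5
read 'y': p5 → p4
read 'y': p4 → p2
read 'x': p2 → p4
read 'y': p4 → p2
read 'y': p2 → p0
read 'x': p0 → p5
read 'x': p5 → p0
read 'y': p0 → p2
read 'y': p2 → p0
read 'y': p0 → p2
read 'x': p2 → p4
read 'y': p4 → p2
read 'x': p2 → p4
read 'y': p4 → p2
read 'y': p2 → p0
read 'x': p0 → p5
read 'y': p5 → p4
After 18 symbols: p4.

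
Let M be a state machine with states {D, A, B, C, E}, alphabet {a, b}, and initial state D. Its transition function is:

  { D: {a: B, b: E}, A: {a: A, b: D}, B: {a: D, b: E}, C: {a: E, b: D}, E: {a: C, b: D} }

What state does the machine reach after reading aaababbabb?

E

Trace: D -a-> B -a-> D -a-> B -b-> E -a-> C -b-> D -b-> E -a-> C -b-> D -b-> E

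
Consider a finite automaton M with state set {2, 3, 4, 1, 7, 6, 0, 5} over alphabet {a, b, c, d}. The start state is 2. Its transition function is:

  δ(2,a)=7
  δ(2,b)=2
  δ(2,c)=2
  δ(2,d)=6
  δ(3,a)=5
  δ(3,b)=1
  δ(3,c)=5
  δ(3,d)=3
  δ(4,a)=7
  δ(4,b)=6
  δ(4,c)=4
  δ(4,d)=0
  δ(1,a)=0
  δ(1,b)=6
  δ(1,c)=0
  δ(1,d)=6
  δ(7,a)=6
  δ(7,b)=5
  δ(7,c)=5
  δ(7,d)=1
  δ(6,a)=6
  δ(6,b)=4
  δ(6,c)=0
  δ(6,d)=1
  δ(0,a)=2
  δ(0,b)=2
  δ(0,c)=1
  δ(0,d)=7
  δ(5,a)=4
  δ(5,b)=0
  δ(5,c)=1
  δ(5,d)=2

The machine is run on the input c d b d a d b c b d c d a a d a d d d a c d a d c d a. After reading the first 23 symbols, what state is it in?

6

2 → 2 → 6 → 4 → 0 → 2 → 6 → 4 → 4 → 6 → 1 → 0 → 7 → 6 → 6 → 1 → 0 → 7 → 1 → 6 → 6 → 0 → 7 → 6
After 23 symbols: 6.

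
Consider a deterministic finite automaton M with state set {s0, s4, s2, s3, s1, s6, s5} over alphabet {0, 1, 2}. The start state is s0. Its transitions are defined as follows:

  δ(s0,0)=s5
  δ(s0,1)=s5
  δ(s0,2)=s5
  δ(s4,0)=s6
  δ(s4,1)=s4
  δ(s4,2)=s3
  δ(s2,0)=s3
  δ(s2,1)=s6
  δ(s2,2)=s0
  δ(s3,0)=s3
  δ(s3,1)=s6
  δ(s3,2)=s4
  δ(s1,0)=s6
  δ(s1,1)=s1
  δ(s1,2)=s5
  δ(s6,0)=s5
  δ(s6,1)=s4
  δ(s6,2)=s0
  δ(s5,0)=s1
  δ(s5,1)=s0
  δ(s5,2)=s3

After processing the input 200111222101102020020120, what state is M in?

s1

Trace: s0 -2-> s5 -0-> s1 -0-> s6 -1-> s4 -1-> s4 -1-> s4 -2-> s3 -2-> s4 -2-> s3 -1-> s6 -0-> s5 -1-> s0 -1-> s5 -0-> s1 -2-> s5 -0-> s1 -2-> s5 -0-> s1 -0-> s6 -2-> s0 -0-> s5 -1-> s0 -2-> s5 -0-> s1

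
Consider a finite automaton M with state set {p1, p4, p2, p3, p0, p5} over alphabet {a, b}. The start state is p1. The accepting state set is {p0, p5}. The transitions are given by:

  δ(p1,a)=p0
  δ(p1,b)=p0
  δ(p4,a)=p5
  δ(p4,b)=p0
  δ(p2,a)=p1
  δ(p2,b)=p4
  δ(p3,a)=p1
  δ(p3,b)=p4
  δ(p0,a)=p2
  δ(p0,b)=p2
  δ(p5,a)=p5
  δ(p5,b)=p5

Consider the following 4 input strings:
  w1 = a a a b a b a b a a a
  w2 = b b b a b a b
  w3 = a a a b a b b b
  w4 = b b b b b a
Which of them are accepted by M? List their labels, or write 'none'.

w1: Trace: p1 -a-> p0 -a-> p2 -a-> p1 -b-> p0 -a-> p2 -b-> p4 -a-> p5 -b-> p5 -a-> p5 -a-> p5 -a-> p5  → end p5, accepted
w2: Trace: p1 -b-> p0 -b-> p2 -b-> p4 -a-> p5 -b-> p5 -a-> p5 -b-> p5  → end p5, accepted
w3: Trace: p1 -a-> p0 -a-> p2 -a-> p1 -b-> p0 -a-> p2 -b-> p4 -b-> p0 -b-> p2  → end p2, rejected
w4: Trace: p1 -b-> p0 -b-> p2 -b-> p4 -b-> p0 -b-> p2 -a-> p1  → end p1, rejected

w1, w2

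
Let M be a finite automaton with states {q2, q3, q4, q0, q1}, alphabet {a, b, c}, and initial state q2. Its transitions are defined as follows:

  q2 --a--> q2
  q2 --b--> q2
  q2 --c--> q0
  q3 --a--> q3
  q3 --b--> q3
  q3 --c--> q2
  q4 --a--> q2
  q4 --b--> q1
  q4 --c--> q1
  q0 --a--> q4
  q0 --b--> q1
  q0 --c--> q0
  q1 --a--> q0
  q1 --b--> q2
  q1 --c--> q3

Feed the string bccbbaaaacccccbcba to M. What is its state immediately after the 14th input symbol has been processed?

q0

q2 → q2 → q0 → q0 → q1 → q2 → q2 → q2 → q2 → q2 → q0 → q0 → q0 → q0 → q0
After 14 symbols: q0.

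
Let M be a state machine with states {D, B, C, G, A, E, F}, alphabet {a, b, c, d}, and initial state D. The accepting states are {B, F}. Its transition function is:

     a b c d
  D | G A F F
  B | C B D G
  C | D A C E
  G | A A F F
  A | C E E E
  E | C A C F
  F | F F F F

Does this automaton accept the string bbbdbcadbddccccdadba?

start at D
read 'b': D → A
read 'b': A → E
read 'b': E → A
read 'd': A → E
read 'b': E → A
read 'c': A → E
read 'a': E → C
read 'd': C → E
read 'b': E → A
read 'd': A → E
read 'd': E → F
read 'c': F → F
read 'c': F → F
read 'c': F → F
read 'c': F → F
read 'd': F → F
read 'a': F → F
read 'd': F → F
read 'b': F → F
read 'a': F → F
End state F is accepting.

Yes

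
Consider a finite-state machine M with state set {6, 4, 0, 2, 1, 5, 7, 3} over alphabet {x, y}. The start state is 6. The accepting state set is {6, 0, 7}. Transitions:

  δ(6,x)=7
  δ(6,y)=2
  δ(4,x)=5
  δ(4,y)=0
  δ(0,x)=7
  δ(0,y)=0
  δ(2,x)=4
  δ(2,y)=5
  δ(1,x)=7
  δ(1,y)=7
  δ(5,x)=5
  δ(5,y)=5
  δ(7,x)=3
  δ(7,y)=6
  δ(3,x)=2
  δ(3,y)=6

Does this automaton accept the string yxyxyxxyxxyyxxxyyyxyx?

Trace: 6 -y-> 2 -x-> 4 -y-> 0 -x-> 7 -y-> 6 -x-> 7 -x-> 3 -y-> 6 -x-> 7 -x-> 3 -y-> 6 -y-> 2 -x-> 4 -x-> 5 -x-> 5 -y-> 5 -y-> 5 -y-> 5 -x-> 5 -y-> 5 -x-> 5
End state 5 is not accepting.

No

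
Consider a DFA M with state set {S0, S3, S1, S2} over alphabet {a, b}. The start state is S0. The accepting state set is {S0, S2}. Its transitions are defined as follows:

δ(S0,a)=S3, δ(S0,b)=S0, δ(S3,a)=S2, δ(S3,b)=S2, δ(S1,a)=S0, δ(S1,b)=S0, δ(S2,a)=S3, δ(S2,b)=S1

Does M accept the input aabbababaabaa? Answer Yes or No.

No

Trace: S0 -a-> S3 -a-> S2 -b-> S1 -b-> S0 -a-> S3 -b-> S2 -a-> S3 -b-> S2 -a-> S3 -a-> S2 -b-> S1 -a-> S0 -a-> S3
End state S3 is not accepting.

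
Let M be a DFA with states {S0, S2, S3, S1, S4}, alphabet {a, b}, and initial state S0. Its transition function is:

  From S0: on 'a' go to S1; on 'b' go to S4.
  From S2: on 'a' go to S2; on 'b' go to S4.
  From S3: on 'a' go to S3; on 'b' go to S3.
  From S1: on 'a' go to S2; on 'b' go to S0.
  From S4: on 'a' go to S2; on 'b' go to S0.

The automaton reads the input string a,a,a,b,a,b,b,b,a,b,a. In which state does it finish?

S2

S0 → S1 → S2 → S2 → S4 → S2 → S4 → S0 → S4 → S2 → S4 → S2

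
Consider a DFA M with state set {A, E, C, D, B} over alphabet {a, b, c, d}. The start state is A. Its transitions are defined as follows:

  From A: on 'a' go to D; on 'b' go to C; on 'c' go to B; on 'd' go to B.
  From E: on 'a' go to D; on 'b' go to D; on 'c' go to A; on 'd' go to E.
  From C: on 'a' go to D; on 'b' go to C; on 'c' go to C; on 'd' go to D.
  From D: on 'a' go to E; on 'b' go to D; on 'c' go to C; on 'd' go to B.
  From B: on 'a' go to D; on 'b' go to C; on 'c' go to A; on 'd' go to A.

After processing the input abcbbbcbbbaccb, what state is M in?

start at A
read 'a': A → D
read 'b': D → D
read 'c': D → C
read 'b': C → C
read 'b': C → C
read 'b': C → C
read 'c': C → C
read 'b': C → C
read 'b': C → C
read 'b': C → C
read 'a': C → D
read 'c': D → C
read 'c': C → C
read 'b': C → C

C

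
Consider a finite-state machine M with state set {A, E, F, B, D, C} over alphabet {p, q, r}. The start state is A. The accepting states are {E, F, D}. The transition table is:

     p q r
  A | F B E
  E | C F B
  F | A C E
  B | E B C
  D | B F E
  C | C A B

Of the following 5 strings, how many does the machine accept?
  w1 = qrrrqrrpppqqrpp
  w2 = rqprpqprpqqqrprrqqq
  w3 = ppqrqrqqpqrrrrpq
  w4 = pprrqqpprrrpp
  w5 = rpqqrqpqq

w1: Trace: A -q-> B -r-> C -r-> B -r-> C -q-> A -r-> E -r-> B -p-> E -p-> C -p-> C -q-> A -q-> B -r-> C -p-> C -p-> C  → end C, rejected
w2: Trace: A -r-> E -q-> F -p-> A -r-> E -p-> C -q-> A -p-> F -r-> E -p-> C -q-> A -q-> B -q-> B -r-> C -p-> C -r-> B -r-> C -q-> A -q-> B -q-> B  → end B, rejected
w3: Trace: A -p-> F -p-> A -q-> B -r-> C -q-> A -r-> E -q-> F -q-> C -p-> C -q-> A -r-> E -r-> B -r-> C -r-> B -p-> E -q-> F  → end F, accepted
w4: Trace: A -p-> F -p-> A -r-> E -r-> B -q-> B -q-> B -p-> E -p-> C -r-> B -r-> C -r-> B -p-> E -p-> C  → end C, rejected
w5: Trace: A -r-> E -p-> C -q-> A -q-> B -r-> C -q-> A -p-> F -q-> C -q-> A  → end A, rejected

1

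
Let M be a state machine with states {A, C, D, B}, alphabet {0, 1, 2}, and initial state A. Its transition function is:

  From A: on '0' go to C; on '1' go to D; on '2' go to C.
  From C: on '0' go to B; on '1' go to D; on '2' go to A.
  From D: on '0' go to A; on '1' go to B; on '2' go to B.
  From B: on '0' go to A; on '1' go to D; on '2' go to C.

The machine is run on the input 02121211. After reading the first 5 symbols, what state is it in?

start at A
read '0': A → C
read '2': C → A
read '1': A → D
read '2': D → B
read '1': B → D
After 5 symbols: D.

D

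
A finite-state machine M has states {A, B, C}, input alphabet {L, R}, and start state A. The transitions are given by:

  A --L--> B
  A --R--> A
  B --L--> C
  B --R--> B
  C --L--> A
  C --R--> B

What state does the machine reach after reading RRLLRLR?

B

A → A → A → B → C → B → C → B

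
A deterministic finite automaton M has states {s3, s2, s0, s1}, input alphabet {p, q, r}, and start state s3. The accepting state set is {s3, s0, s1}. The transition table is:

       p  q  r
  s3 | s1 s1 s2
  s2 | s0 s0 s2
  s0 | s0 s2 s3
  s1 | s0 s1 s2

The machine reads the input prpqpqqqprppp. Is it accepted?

Trace: s3 -p-> s1 -r-> s2 -p-> s0 -q-> s2 -p-> s0 -q-> s2 -q-> s0 -q-> s2 -p-> s0 -r-> s3 -p-> s1 -p-> s0 -p-> s0
End state s0 is accepting.

Yes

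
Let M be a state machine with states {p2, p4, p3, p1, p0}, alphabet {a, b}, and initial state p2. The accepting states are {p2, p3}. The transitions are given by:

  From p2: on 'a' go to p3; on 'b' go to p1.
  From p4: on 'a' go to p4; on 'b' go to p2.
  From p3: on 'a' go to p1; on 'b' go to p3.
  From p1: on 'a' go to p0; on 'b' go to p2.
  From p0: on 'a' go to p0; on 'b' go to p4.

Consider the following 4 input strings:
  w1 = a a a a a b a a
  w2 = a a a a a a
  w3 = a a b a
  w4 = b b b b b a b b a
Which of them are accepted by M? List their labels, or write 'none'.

w3, w4

w1: Trace: p2 -a-> p3 -a-> p1 -a-> p0 -a-> p0 -a-> p0 -b-> p4 -a-> p4 -a-> p4  → end p4, rejected
w2: Trace: p2 -a-> p3 -a-> p1 -a-> p0 -a-> p0 -a-> p0 -a-> p0  → end p0, rejected
w3: Trace: p2 -a-> p3 -a-> p1 -b-> p2 -a-> p3  → end p3, accepted
w4: Trace: p2 -b-> p1 -b-> p2 -b-> p1 -b-> p2 -b-> p1 -a-> p0 -b-> p4 -b-> p2 -a-> p3  → end p3, accepted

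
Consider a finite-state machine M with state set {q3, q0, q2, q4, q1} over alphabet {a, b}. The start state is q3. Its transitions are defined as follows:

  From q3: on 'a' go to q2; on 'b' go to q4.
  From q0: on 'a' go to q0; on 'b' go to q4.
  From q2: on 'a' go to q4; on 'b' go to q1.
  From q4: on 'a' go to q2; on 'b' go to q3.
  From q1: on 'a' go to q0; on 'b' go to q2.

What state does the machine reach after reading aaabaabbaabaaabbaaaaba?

Trace: q3 -a-> q2 -a-> q4 -a-> q2 -b-> q1 -a-> q0 -a-> q0 -b-> q4 -b-> q3 -a-> q2 -a-> q4 -b-> q3 -a-> q2 -a-> q4 -a-> q2 -b-> q1 -b-> q2 -a-> q4 -a-> q2 -a-> q4 -a-> q2 -b-> q1 -a-> q0

q0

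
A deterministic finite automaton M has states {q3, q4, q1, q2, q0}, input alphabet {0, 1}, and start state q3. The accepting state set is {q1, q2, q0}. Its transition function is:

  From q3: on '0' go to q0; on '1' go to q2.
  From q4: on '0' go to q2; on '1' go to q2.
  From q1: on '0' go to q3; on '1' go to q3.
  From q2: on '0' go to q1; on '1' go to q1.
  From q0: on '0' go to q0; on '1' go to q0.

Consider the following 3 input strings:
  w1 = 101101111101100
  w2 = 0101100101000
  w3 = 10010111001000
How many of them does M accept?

w1:
  start at q3
  read '1': q3 → q2
  read '0': q2 → q1
  read '1': q1 → q3
  read '1': q3 → q2
  read '0': q2 → q1
  read '1': q1 → q3
  read '1': q3 → q2
  read '1': q2 → q1
  read '1': q1 → q3
  read '1': q3 → q2
  read '0': q2 → q1
  read '1': q1 → q3
  read '1': q3 → q2
  read '0': q2 → q1
  read '0': q1 → q3
  end q3, rejected
w2:
  start at q3
  read '0': q3 → q0
  read '1': q0 → q0
  read '0': q0 → q0
  read '1': q0 → q0
  read '1': q0 → q0
  read '0': q0 → q0
  read '0': q0 → q0
  read '1': q0 → q0
  read '0': q0 → q0
  read '1': q0 → q0
  read '0': q0 → q0
  read '0': q0 → q0
  read '0': q0 → q0
  end q0, accepted
w3:
  start at q3
  read '1': q3 → q2
  read '0': q2 → q1
  read '0': q1 → q3
  read '1': q3 → q2
  read '0': q2 → q1
  read '1': q1 → q3
  read '1': q3 → q2
  read '1': q2 → q1
  read '0': q1 → q3
  read '0': q3 → q0
  read '1': q0 → q0
  read '0': q0 → q0
  read '0': q0 → q0
  read '0': q0 → q0
  end q0, accepted

2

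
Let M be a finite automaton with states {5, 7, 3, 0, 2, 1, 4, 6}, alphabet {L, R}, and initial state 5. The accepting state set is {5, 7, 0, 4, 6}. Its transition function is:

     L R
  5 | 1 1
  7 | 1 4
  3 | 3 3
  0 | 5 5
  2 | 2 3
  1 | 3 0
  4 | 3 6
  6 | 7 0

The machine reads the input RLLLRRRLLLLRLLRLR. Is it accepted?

start at 5
read 'R': 5 → 1
read 'L': 1 → 3
read 'L': 3 → 3
read 'L': 3 → 3
read 'R': 3 → 3
read 'R': 3 → 3
read 'R': 3 → 3
read 'L': 3 → 3
read 'L': 3 → 3
read 'L': 3 → 3
read 'L': 3 → 3
read 'R': 3 → 3
read 'L': 3 → 3
read 'L': 3 → 3
read 'R': 3 → 3
read 'L': 3 → 3
read 'R': 3 → 3
End state 3 is not accepting.

No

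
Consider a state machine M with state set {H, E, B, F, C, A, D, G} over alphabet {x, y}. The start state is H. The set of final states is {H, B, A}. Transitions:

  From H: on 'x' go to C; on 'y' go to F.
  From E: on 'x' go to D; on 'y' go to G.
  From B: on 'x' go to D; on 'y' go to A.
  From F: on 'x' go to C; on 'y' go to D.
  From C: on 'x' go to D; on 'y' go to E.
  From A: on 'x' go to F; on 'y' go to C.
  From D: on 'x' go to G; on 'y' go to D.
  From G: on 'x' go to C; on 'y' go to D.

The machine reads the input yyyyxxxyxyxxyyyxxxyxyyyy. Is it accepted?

No

start at H
read 'y': H → F
read 'y': F → D
read 'y': D → D
read 'y': D → D
read 'x': D → G
read 'x': G → C
read 'x': C → D
read 'y': D → D
read 'x': D → G
read 'y': G → D
read 'x': D → G
read 'x': G → C
read 'y': C → E
read 'y': E → G
read 'y': G → D
read 'x': D → G
read 'x': G → C
read 'x': C → D
read 'y': D → D
read 'x': D → G
read 'y': G → D
read 'y': D → D
read 'y': D → D
read 'y': D → D
End state D is not accepting.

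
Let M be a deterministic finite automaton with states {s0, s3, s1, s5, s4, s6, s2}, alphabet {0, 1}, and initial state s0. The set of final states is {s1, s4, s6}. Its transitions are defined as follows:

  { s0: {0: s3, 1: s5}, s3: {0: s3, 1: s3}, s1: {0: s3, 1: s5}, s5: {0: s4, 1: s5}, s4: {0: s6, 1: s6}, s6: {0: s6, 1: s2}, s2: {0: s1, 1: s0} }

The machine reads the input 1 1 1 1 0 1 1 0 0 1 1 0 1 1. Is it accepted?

Trace: s0 -1-> s5 -1-> s5 -1-> s5 -1-> s5 -0-> s4 -1-> s6 -1-> s2 -0-> s1 -0-> s3 -1-> s3 -1-> s3 -0-> s3 -1-> s3 -1-> s3
End state s3 is not accepting.

No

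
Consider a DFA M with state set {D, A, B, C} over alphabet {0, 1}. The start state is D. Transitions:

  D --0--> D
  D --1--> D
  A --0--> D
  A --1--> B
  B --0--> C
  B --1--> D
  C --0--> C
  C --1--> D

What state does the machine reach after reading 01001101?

D → D → D → D → D → D → D → D → D

D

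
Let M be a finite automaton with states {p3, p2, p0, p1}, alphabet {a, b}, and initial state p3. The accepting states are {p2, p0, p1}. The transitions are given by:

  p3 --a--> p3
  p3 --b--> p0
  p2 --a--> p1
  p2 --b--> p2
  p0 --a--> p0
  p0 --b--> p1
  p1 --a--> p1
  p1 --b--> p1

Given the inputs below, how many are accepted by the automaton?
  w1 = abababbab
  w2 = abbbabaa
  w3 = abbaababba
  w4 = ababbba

4

w1:
  start at p3
  read 'a': p3 → p3
  read 'b': p3 → p0
  read 'a': p0 → p0
  read 'b': p0 → p1
  read 'a': p1 → p1
  read 'b': p1 → p1
  read 'b': p1 → p1
  read 'a': p1 → p1
  read 'b': p1 → p1
  end p1, accepted
w2:
  start at p3
  read 'a': p3 → p3
  read 'b': p3 → p0
  read 'b': p0 → p1
  read 'b': p1 → p1
  read 'a': p1 → p1
  read 'b': p1 → p1
  read 'a': p1 → p1
  read 'a': p1 → p1
  end p1, accepted
w3:
  start at p3
  read 'a': p3 → p3
  read 'b': p3 → p0
  read 'b': p0 → p1
  read 'a': p1 → p1
  read 'a': p1 → p1
  read 'b': p1 → p1
  read 'a': p1 → p1
  read 'b': p1 → p1
  read 'b': p1 → p1
  read 'a': p1 → p1
  end p1, accepted
w4:
  start at p3
  read 'a': p3 → p3
  read 'b': p3 → p0
  read 'a': p0 → p0
  read 'b': p0 → p1
  read 'b': p1 → p1
  read 'b': p1 → p1
  read 'a': p1 → p1
  end p1, accepted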